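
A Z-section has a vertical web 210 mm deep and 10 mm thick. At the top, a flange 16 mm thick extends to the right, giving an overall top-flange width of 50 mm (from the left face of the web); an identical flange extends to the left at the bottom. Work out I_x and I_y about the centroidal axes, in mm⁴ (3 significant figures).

Split into non-overlapping primitives; take the origin at the lower-left of the bounding box.
Web: 10 × 210, A = 2 100 mm², y = 105 mm, Ī = 7 717 500 mm⁴.
Top flange (beyond web): 40 × 16, A = 640 mm², y = 202 mm, Ī = 13 653 mm⁴.
Bottom flange (beyond web): 40 × 16, A = 640 mm², y = 8 mm, Ī = 13 653 mm⁴.
Centroid: ȳ = ΣA·y / ΣA = 105 mm.
Transfer each piece to the centroidal x-axis using Ī + A·d² with d = y − 105:
  web: d = 0 mm → contributes +7 717 500 mm⁴
  top flange (beyond web): d = 97 mm → contributes +6 035 413 mm⁴
  bottom flange (beyond web): d = -97 mm → contributes +6 035 413 mm⁴
Total I = 19 788 327 mm⁴.
For the y-axis: x̄ = 45 mm.
Repeating about the centroidal y-axis gives I_y = 988 167 mm⁴.

I_x ≈ 1.98 × 10⁷ mm⁴, I_y ≈ 9.88 × 10⁵ mm⁴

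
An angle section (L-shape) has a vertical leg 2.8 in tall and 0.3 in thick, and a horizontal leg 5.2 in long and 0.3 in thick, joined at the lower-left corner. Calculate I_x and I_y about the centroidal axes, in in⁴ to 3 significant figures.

Treat the section as a set of non-overlapping primitives; coordinates are from the bounding-box lower-left.
Vertical leg: 0.3 × 2.8, A = 0.84 in², y = 1.4 in, Ī = 0.5488 in⁴.
Horizontal leg (remainder): 4.9 × 0.3, A = 1.47 in², y = 0.15 in, Ī = 0.011025 in⁴.
Centroid: ȳ = ΣA·y / ΣA = 0.60455 in.
Transfer each piece to the centroidal x-axis using Ī + A·d² with d = y − 0.60455:
  vertical leg: d = 0.79545 in → contributes +1.0803 in⁴
  horizontal leg (remainder): d = -0.45455 in → contributes +0.31474 in⁴
Total I = 1.3951 in⁴.
For the y-axis: x̄ = 1.8045 in.
Repeating about the centroidal y-axis gives I_y = 6.5611 in⁴.

I_x ≈ 1.40 in⁴, I_y ≈ 6.56 in⁴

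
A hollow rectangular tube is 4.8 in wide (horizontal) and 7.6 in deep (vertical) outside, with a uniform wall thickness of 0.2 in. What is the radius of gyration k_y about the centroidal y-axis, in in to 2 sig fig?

Decompose the section into non-overlapping parts with the origin at the bottom-left of its bounding rectangle.
Outer rectangle: 4.8 × 7.6, A = 36.48 in², x = 2.4 in, Ī = 70.04 in⁴.
Inner void (subtracted): 4.4 × 7.2, A = 31.68 in², x = 2.4 in, Ī = 51.11 in⁴.
By symmetry the centroid is at mid-width, x̄ = 2.4 in.
All pieces are centred on the centroidal y-axis, so I = ΣĪ (holes subtracted) = 18.93 in⁴.
Radius of gyration: k = √(I/A) = √(18.93 / 4.8) = 1.986 in.

k_y ≈ 2.0 in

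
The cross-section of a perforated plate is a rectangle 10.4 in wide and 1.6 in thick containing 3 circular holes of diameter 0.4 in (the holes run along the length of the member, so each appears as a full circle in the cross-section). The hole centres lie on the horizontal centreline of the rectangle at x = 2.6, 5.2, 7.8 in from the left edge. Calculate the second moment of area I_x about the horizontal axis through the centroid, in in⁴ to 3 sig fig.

I_x ≈ 3.55 in⁴

Split into non-overlapping primitives; take the origin at the lower-left of the bounding box.
Plate: 10.4 × 1.6, A = 16.64 in², y = 0.8 in, Ī = 3.5499 in⁴.
Hole 1 (subtracted): ⌀0.4, A = 0.12566 in², y = 0.8 in, Ī = 0.0012566 in⁴.
Hole 2 (subtracted): ⌀0.4, A = 0.12566 in², y = 0.8 in, Ī = 0.0012566 in⁴.
Hole 3 (subtracted): ⌀0.4, A = 0.12566 in², y = 0.8 in, Ī = 0.0012566 in⁴.
By symmetry the centroid is at mid-height, ȳ = 0.8 in.
All pieces are centred on the horizontal axis through the centroid, so I = ΣĪ (holes subtracted) = 3.5461 in⁴.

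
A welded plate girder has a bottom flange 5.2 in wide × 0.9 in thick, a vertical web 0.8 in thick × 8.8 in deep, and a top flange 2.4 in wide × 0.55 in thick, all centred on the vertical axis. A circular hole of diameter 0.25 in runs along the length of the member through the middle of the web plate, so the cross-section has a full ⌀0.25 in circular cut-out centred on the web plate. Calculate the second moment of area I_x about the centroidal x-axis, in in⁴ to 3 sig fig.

Split into non-overlapping primitives; take the origin at the lower-left of the bounding box.
Bottom plate: 5.2 × 0.9, A = 4.68 in², y = 0.45 in, Ī = 0.3159 in⁴.
Web plate: 0.8 × 8.8, A = 7.04 in², y = 5.3 in, Ī = 45.431 in⁴.
Top plate: 2.4 × 0.55, A = 1.32 in², y = 9.975 in, Ī = 0.033275 in⁴.
Hole (subtracted): ⌀0.25, A = 0.049087 in², y = 5.3 in, Ī = 0.00019175 in⁴.
Centroid: ȳ = ΣA·y / ΣA = 4.0278 in.
Transfer each piece to the centroidal x-axis using Ī + A·d² with d = y − 4.0278:
  bottom plate: d = -3.5778 in → contributes +60.223 in⁴
  web plate: d = 1.2722 in → contributes +56.826 in⁴
  top plate: d = 5.9472 in → contributes +46.721 in⁴
  hole: d = 1.2722 in → contributes −0.079639 in⁴
Total I = 163.69 in⁴.

I_x ≈ 164 in⁴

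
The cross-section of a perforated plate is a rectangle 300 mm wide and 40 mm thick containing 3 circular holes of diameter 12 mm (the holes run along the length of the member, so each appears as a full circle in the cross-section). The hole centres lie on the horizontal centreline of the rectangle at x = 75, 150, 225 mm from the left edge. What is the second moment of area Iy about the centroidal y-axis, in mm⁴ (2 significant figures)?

Iy ≈ 8.9 × 10⁷ mm⁴

Split into non-overlapping primitives; take the origin at the lower-left of the bounding box.
Plate: 300 × 40, A = 12 000 mm², x = 150 mm, Ī = 90 000 000 mm⁴.
Hole 1 (subtracted): ⌀12, A = 113.1 mm², x = 75 mm, Ī = 1 018 mm⁴.
Hole 2 (subtracted): ⌀12, A = 113.1 mm², x = 150 mm, Ī = 1 018 mm⁴.
Hole 3 (subtracted): ⌀12, A = 113.1 mm², x = 225 mm, Ī = 1 018 mm⁴.
By symmetry the centroid is at mid-width, x̄ = 150 mm.
Transfer each piece to the centroidal y-axis using Ī + A·d² with d = x − 150:
  plate: d = 0 mm → contributes +90 000 000 mm⁴
  hole 1: d = -75 mm → contributes −637 190 mm⁴
  hole 2: d = 0 mm → contributes −1 018 mm⁴
  hole 3: d = 75 mm → contributes −637 190 mm⁴
Total I = 88 724 601 mm⁴.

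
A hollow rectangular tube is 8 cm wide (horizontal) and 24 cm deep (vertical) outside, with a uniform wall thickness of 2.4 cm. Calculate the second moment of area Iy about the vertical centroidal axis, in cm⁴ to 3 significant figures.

Split into non-overlapping primitives; take the origin at the lower-left of the bounding box.
Outer rectangle: 8 × 24, A = 192 cm², x = 4 cm, Ī = 1 024 cm⁴.
Inner void (subtracted): 3.2 × 19.2, A = 61.44 cm², x = 4 cm, Ī = 52.429 cm⁴.
By symmetry the centroid is at mid-width, x̄ = 4 cm.
All pieces are centred on the vertical centroidal axis, so I = ΣĪ (holes subtracted) = 971.57 cm⁴.

Iy ≈ 972 cm⁴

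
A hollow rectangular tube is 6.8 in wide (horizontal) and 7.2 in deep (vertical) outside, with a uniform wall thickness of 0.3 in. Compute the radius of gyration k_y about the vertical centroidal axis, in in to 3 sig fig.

k_y ≈ 2.68 in

Treat the section as a set of non-overlapping primitives; coordinates are from the bounding-box lower-left.
Outer rectangle: 6.8 × 7.2, A = 48.96 in², x = 3.4 in, Ī = 188.66 in⁴.
Inner void (subtracted): 6.2 × 6.6, A = 40.92 in², x = 3.4 in, Ī = 131.08 in⁴.
By symmetry the centroid is at mid-width, x̄ = 3.4 in.
All pieces are centred on the vertical centroidal axis, so I = ΣĪ (holes subtracted) = 57.579 in⁴.
Radius of gyration: k = √(I/A) = √(57.579 / 8.04) = 2.6761 in.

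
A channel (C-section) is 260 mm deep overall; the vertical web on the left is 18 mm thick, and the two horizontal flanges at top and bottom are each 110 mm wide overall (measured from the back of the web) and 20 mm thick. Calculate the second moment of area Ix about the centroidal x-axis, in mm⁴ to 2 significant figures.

Ix ≈ 7.9 × 10⁷ mm⁴

Decompose the section into non-overlapping parts with the origin at the bottom-left of its bounding rectangle.
Web: 18 × 260, A = 4 680 mm², y = 130 mm, Ī = 26 364 000 mm⁴.
Top flange (beyond web): 92 × 20, A = 1 840 mm², y = 250 mm, Ī = 61 333 mm⁴.
Bottom flange (beyond web): 92 × 20, A = 1 840 mm², y = 10 mm, Ī = 61 333 mm⁴.
By symmetry the centroid is at mid-height, ȳ = 130 mm.
Transfer each piece to the centroidal x-axis using Ī + A·d² with d = y − 130:
  web: d = 0 mm → contributes +26 364 000 mm⁴
  top flange (beyond web): d = 120 mm → contributes +26 557 333 mm⁴
  bottom flange (beyond web): d = -120 mm → contributes +26 557 333 mm⁴
Total I = 79 478 667 mm⁴.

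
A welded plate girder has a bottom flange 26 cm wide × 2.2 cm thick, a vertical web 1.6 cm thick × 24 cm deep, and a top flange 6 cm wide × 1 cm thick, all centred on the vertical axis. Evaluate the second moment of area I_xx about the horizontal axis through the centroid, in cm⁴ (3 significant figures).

Split into non-overlapping primitives; take the origin at the lower-left of the bounding box.
Bottom plate: 26 × 2.2, A = 57.2 cm², y = 1.1 cm, Ī = 23.071 cm⁴.
Web plate: 1.6 × 24, A = 38.4 cm², y = 14.2 cm, Ī = 1843.2 cm⁴.
Top plate: 6 × 1, A = 6 cm², y = 26.7 cm, Ī = 0.5 cm⁴.
Centroid: ȳ = ΣA·y / ΣA = 7.563 cm.
Transfer each piece to the horizontal axis through the centroid using Ī + A·d² with d = y − 7.563:
  bottom plate: d = -6.463 cm → contributes +2412.3 cm⁴
  web plate: d = 6.637 cm → contributes +3534.7 cm⁴
  top plate: d = 19.137 cm → contributes +2197.9 cm⁴
Total I = 8144.9 cm⁴.

I_xx ≈ 8140 cm⁴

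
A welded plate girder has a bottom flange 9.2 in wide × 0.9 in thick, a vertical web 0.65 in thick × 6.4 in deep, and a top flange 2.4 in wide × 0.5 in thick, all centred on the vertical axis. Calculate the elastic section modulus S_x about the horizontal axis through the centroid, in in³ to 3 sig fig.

Decompose the section into non-overlapping parts with the origin at the bottom-left of its bounding rectangle.
Bottom plate: 9.2 × 0.9, A = 8.28 in², y = 0.45 in, Ī = 0.5589 in⁴.
Web plate: 0.65 × 6.4, A = 4.16 in², y = 4.1 in, Ī = 14.199 in⁴.
Top plate: 2.4 × 0.5, A = 1.2 in², y = 7.55 in, Ī = 0.025 in⁴.
Centroid: ȳ = ΣA·y / ΣA = 2.1878 in.
Transfer each piece to the horizontal axis through the centroid using Ī + A·d² with d = y − 2.1878:
  bottom plate: d = -1.7378 in → contributes +25.565 in⁴
  web plate: d = 1.9122 in → contributes +29.41 in⁴
  top plate: d = 5.3622 in → contributes +34.528 in⁴
Total I = 89.503 in⁴.
Extreme fibre distance c = 5.6122 in; S = I/c = 15.948 in³.

S_x ≈ 15.9 in³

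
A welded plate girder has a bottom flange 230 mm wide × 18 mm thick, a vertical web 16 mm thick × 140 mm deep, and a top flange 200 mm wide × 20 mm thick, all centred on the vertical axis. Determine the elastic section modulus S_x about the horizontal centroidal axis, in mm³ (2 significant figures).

S_x ≈ 6.1 × 10⁵ mm³

Break the section into simple shapes (no overlaps), measuring from the bottom-left corner of the bounding box.
Bottom plate: 230 × 18, A = 4 140 mm², y = 9 mm, Ī = 111 780 mm⁴.
Web plate: 16 × 140, A = 2 240 mm², y = 88 mm, Ī = 3 658 667 mm⁴.
Top plate: 200 × 20, A = 4 000 mm², y = 168 mm, Ī = 133 333 mm⁴.
Centroid: ȳ = ΣA·y / ΣA = 87.32 mm.
Transfer each piece to the horizontal centroidal axis using Ī + A·d² with d = y − 87.32:
  bottom plate: d = -78.32 mm → contributes +25 506 533 mm⁴
  web plate: d = 0.6802 mm → contributes +3 659 703 mm⁴
  top plate: d = 80.68 mm → contributes +26 170 482 mm⁴
Total I = 55 336 718 mm⁴.
Extreme fibre distance c = 90.68 mm; S = I/c = 610 241 mm³.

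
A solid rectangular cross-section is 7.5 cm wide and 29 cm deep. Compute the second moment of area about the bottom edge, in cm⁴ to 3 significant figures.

The section: 7.5 × 29, A = 217.5 cm², y = 14.5 cm, Ī = 15 243 cm⁴.
Transfer it to the base of the section using Ī + A·d² with d = y − 0:
  the section: d = 14.5 cm → contributes +60 973 cm⁴
Total I = 60 973 cm⁴.

I_base ≈ 6.10 × 10⁴ cm⁴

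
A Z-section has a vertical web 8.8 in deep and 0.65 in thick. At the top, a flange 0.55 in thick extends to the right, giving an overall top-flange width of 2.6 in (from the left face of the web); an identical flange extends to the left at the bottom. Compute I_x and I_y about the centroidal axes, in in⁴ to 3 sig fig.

Break the section into simple shapes (no overlaps), measuring from the bottom-left corner of the bounding box.
Web: 0.65 × 8.8, A = 5.72 in², y = 4.4 in, Ī = 36.913 in⁴.
Top flange (beyond web): 1.95 × 0.55, A = 1.0725 in², y = 8.525 in, Ī = 0.027036 in⁴.
Bottom flange (beyond web): 1.95 × 0.55, A = 1.0725 in², y = 0.275 in, Ī = 0.027036 in⁴.
Centroid: ȳ = ΣA·y / ΣA = 4.4 in.
Transfer each piece to the centroidal x-axis using Ī + A·d² with d = y − 4.4:
  web: d = 0 in → contributes +36.913 in⁴
  top flange (beyond web): d = 4.125 in → contributes +18.276 in⁴
  bottom flange (beyond web): d = -4.125 in → contributes +18.276 in⁴
Total I = 73.466 in⁴.
For the y-axis: x̄ = 2.275 in.
Repeating about the centroidal y-axis gives I_y = 4.5061 in⁴.

I_x ≈ 73.5 in⁴, I_y ≈ 4.51 in⁴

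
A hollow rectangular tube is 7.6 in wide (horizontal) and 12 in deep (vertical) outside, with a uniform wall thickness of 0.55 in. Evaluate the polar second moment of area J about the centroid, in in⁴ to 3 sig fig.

Decompose the section into non-overlapping parts with the origin at the bottom-left of its bounding rectangle.
Outer rectangle: 7.6 × 12, A = 91.2 in², y = 6 in, Ī = 1094.4 in⁴.
Inner void (subtracted): 6.5 × 10.9, A = 70.85 in², y = 6 in, Ī = 701.47 in⁴.
By symmetry the centroid is at mid-height, ȳ = 6 in.
All pieces are centred on the centroidal x-axis, so I = ΣĪ (holes subtracted) = 392.93 in⁴.
Repeating about the centroidal y-axis gives I_y = 189.52 in⁴.
Polar second moment: J = I_x + I_y = 582.45 in⁴.

J ≈ 582 in⁴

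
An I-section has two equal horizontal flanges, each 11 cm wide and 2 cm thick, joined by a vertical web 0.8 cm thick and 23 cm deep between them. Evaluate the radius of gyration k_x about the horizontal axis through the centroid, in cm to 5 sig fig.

k_x ≈ 11.109 cm

Split into non-overlapping primitives; take the origin at the lower-left of the bounding box.
Bottom flange: 11 × 2, A = 22 cm², y = 1 cm, Ī = 7.333333 cm⁴.
Web: 0.8 × 23, A = 18.4 cm², y = 13.5 cm, Ī = 811.1333 cm⁴.
Top flange: 11 × 2, A = 22 cm², y = 26 cm, Ī = 7.333333 cm⁴.
By symmetry the centroid is at mid-height, ȳ = 13.5 cm.
Transfer each piece to the horizontal axis through the centroid using Ī + A·d² with d = y − 13.5:
  bottom flange: d = -12.5 cm → contributes +3444.833 cm⁴
  web: d = 0 cm → contributes +811.1333 cm⁴
  top flange: d = 12.5 cm → contributes +3444.833 cm⁴
Total I = 7700.8 cm⁴.
Radius of gyration: k = √(I/A) = √(7700.8 / 62.4) = 11.10902 cm.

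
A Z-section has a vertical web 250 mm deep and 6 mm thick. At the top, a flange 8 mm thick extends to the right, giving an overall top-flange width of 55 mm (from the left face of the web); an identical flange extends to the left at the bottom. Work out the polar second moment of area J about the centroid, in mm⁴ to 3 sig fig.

J ≈ 2.00 × 10⁷ mm⁴

Decompose the section into non-overlapping parts with the origin at the bottom-left of its bounding rectangle.
Web: 6 × 250, A = 1 500 mm², y = 125 mm, Ī = 7 812 500 mm⁴.
Top flange (beyond web): 49 × 8, A = 392 mm², y = 246 mm, Ī = 2090.7 mm⁴.
Bottom flange (beyond web): 49 × 8, A = 392 mm², y = 4 mm, Ī = 2090.7 mm⁴.
Centroid: ȳ = ΣA·y / ΣA = 125 mm.
Transfer each piece to the centroidal x-axis using Ī + A·d² with d = y − 125:
  web: d = 0 mm → contributes +7 812 500 mm⁴
  top flange (beyond web): d = 121 mm → contributes +5 741 363 mm⁴
  bottom flange (beyond web): d = -121 mm → contributes +5 741 363 mm⁴
Total I = 19 295 225 mm⁴.
For the y-axis: x̄ = 52 mm.
Repeating about the centroidal y-axis gives I_y = 754 265 mm⁴.
Polar second moment: J = I_x + I_y = 20 049 491 mm⁴.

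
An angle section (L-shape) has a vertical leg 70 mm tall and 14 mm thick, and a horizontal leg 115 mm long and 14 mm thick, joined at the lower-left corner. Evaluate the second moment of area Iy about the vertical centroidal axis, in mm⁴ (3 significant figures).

Break the section into simple shapes (no overlaps), measuring from the bottom-left corner of the bounding box.
Vertical leg: 14 × 70, A = 980 mm², x = 7 mm, Ī = 16 007 mm⁴.
Horizontal leg (remainder): 101 × 14, A = 1 414 mm², x = 64.5 mm, Ī = 1 202 018 mm⁴.
Centroid: x̄ = ΣA·x / ΣA = 40.962 mm.
Transfer each piece to the vertical centroidal axis using Ī + A·d² with d = x − 40.962:
  vertical leg: d = -33.962 mm → contributes +1 146 355 mm⁴
  horizontal leg (remainder): d = 23.538 mm → contributes +1 985 428 mm⁴
Total I = 3 131 783 mm⁴.

Iy ≈ 3.13 × 10⁶ mm⁴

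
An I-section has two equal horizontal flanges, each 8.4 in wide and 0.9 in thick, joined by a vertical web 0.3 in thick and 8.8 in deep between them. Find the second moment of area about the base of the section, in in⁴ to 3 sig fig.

I_base ≈ 873 in⁴

Decompose the section into non-overlapping parts with the origin at the bottom-left of its bounding rectangle.
Bottom flange: 8.4 × 0.9, A = 7.56 in², y = 0.45 in, Ī = 0.5103 in⁴.
Web: 0.3 × 8.8, A = 2.64 in², y = 5.3 in, Ī = 17.037 in⁴.
Top flange: 8.4 × 0.9, A = 7.56 in², y = 10.15 in, Ī = 0.5103 in⁴.
Transfer each piece to the base of the section using Ī + A·d² with d = y − 0:
  bottom flange: d = 0.45 in → contributes +2.0412 in⁴
  web: d = 5.3 in → contributes +91.194 in⁴
  top flange: d = 10.15 in → contributes +779.36 in⁴
Total I = 872.6 in⁴.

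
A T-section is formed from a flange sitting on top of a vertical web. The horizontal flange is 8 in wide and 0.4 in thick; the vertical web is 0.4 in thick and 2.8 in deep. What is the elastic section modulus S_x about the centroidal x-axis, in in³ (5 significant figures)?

S_x ≈ 1.1211 in³

Split into non-overlapping primitives; take the origin at the lower-left of the bounding box.
Flange: 8 × 0.4, A = 3.2 in², y = 3 in, Ī = 0.04266667 in⁴.
Web: 0.4 × 2.8, A = 1.12 in², y = 1.4 in, Ī = 0.7317333 in⁴.
Centroid: ȳ = ΣA·y / ΣA = 2.585185 in.
Transfer each piece to the centroidal x-axis using Ī + A·d² with d = y − 2.585185:
  flange: d = 0.4148148 in → contributes +0.5932949 in⁴
  web: d = -1.185185 in → contributes +2.304957 in⁴
Total I = 2.898252 in⁴.
Extreme fibre distance c = 2.585185 in; S = I/c = 1.1211 in³.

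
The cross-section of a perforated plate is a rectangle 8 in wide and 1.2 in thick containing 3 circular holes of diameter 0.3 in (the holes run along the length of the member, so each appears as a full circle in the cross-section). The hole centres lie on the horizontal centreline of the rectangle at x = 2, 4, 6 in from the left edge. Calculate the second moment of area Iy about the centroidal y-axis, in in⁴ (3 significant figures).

Decompose the section into non-overlapping parts with the origin at the bottom-left of its bounding rectangle.
Plate: 8 × 1.2, A = 9.6 in², x = 4 in, Ī = 51.2 in⁴.
Hole 1 (subtracted): ⌀0.3, A = 0.070686 in², x = 2 in, Ī = 0.00039761 in⁴.
Hole 2 (subtracted): ⌀0.3, A = 0.070686 in², x = 4 in, Ī = 0.00039761 in⁴.
Hole 3 (subtracted): ⌀0.3, A = 0.070686 in², x = 6 in, Ī = 0.00039761 in⁴.
By symmetry the centroid is at mid-width, x̄ = 4 in.
Transfer each piece to the centroidal y-axis using Ī + A·d² with d = x − 4:
  plate: d = 0 in → contributes +51.2 in⁴
  hole 1: d = -2 in → contributes −0.28314 in⁴
  hole 2: d = 0 in → contributes −0.00039761 in⁴
  hole 3: d = 2 in → contributes −0.28314 in⁴
Total I = 50.633 in⁴.

Iy ≈ 50.6 in⁴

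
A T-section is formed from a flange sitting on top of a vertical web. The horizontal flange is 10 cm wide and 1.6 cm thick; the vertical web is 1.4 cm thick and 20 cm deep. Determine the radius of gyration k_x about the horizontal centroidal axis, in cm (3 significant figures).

Break the section into simple shapes (no overlaps), measuring from the bottom-left corner of the bounding box.
Flange: 10 × 1.6, A = 16 cm², y = 20.8 cm, Ī = 3.4133 cm⁴.
Web: 1.4 × 20, A = 28 cm², y = 10 cm, Ī = 933.33 cm⁴.
Centroid: ȳ = ΣA·y / ΣA = 13.927 cm.
Transfer each piece to the horizontal centroidal axis using Ī + A·d² with d = y − 13.927:
  flange: d = 6.8727 cm → contributes +759.16 cm⁴
  web: d = -3.9273 cm → contributes +1365.2 cm⁴
Total I = 2124.4 cm⁴.
Radius of gyration: k = √(I/A) = √(2124.4 / 44) = 6.9484 cm.

k_x ≈ 6.95 cm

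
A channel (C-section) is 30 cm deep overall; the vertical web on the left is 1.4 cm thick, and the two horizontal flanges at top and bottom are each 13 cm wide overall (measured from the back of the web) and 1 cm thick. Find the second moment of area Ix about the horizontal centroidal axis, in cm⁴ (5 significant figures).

Break the section into simple shapes (no overlaps), measuring from the bottom-left corner of the bounding box.
Web: 1.4 × 30, A = 42 cm², y = 15 cm, Ī = 3 150 cm⁴.
Top flange (beyond web): 11.6 × 1, A = 11.6 cm², y = 29.5 cm, Ī = 0.9666667 cm⁴.
Bottom flange (beyond web): 11.6 × 1, A = 11.6 cm², y = 0.5 cm, Ī = 0.9666667 cm⁴.
By symmetry the centroid is at mid-height, ȳ = 15 cm.
Transfer each piece to the horizontal centroidal axis using Ī + A·d² with d = y − 15:
  web: d = 0 cm → contributes +3 150 cm⁴
  top flange (beyond web): d = 14.5 cm → contributes +2439.867 cm⁴
  bottom flange (beyond web): d = -14.5 cm → contributes +2439.867 cm⁴
Total I = 8029.733 cm⁴.

Ix ≈ 8029.7 cm⁴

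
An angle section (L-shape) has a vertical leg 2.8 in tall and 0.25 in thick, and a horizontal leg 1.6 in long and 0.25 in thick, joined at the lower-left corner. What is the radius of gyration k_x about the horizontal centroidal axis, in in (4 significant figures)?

k_x ≈ 0.8940 in

Split into non-overlapping primitives; take the origin at the lower-left of the bounding box.
Vertical leg: 0.25 × 2.8, A = 0.7 in², y = 1.4 in, Ī = 0.457333 in⁴.
Horizontal leg (remainder): 1.35 × 0.25, A = 0.3375 in², y = 0.125 in, Ī = 0.00175781 in⁴.
Centroid: ȳ = ΣA·y / ΣA = 0.985241 in.
Transfer each piece to the horizontal centroidal axis using Ī + A·d² with d = y − 0.985241:
  vertical leg: d = 0.414759 in → contributes +0.577751 in⁴
  horizontal leg (remainder): d = -0.860241 in → contributes +0.251513 in⁴
Total I = 0.829264 in⁴.
Radius of gyration: k = √(I/A) = √(0.829264 / 1.0375) = 0.89403 in.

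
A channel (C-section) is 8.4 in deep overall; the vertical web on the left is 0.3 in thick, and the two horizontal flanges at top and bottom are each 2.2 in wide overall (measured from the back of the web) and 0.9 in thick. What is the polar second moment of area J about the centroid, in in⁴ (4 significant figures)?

J ≈ 65.95 in⁴

Split into non-overlapping primitives; take the origin at the lower-left of the bounding box.
Web: 0.3 × 8.4, A = 2.52 in², y = 4.2 in, Ī = 14.8176 in⁴.
Top flange (beyond web): 1.9 × 0.9, A = 1.71 in², y = 7.95 in, Ī = 0.115425 in⁴.
Bottom flange (beyond web): 1.9 × 0.9, A = 1.71 in², y = 0.45 in, Ī = 0.115425 in⁴.
By symmetry the centroid is at mid-height, ȳ = 4.2 in.
Transfer each piece to the centroidal x-axis using Ī + A·d² with d = y − 4.2:
  web: d = 0 in → contributes +14.8176 in⁴
  top flange (beyond web): d = 3.75 in → contributes +24.1623 in⁴
  bottom flange (beyond web): d = -3.75 in → contributes +24.1623 in⁴
Total I = 63.1422 in⁴.
For the y-axis: x̄ = 0.783333 in.
Repeating about the centroidal y-axis gives I_y = 2.80335 in⁴.
Polar second moment: J = I_x + I_y = 65.9456 in⁴.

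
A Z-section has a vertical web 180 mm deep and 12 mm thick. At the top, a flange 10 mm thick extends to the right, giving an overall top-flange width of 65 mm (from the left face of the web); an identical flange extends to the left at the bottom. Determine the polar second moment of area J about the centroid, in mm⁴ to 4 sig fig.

J ≈ 1.489 × 10⁷ mm⁴

Treat the section as a set of non-overlapping primitives; coordinates are from the bounding-box lower-left.
Web: 12 × 180, A = 2 160 mm², y = 90 mm, Ī = 5 832 000 mm⁴.
Top flange (beyond web): 53 × 10, A = 530 mm², y = 175 mm, Ī = 4416.67 mm⁴.
Bottom flange (beyond web): 53 × 10, A = 530 mm², y = 5 mm, Ī = 4416.67 mm⁴.
Centroid: ȳ = ΣA·y / ΣA = 90 mm.
Transfer each piece to the centroidal x-axis using Ī + A·d² with d = y − 90:
  web: d = 0 mm → contributes +5 832 000 mm⁴
  top flange (beyond web): d = 85 mm → contributes +3 833 667 mm⁴
  bottom flange (beyond web): d = -85 mm → contributes +3 833 667 mm⁴
Total I = 13 499 333 mm⁴.
For the y-axis: x̄ = 59 mm.
Repeating about the centroidal y-axis gives I_y = 1 393 673 mm⁴.
Polar second moment: J = I_x + I_y = 14 893 007 mm⁴.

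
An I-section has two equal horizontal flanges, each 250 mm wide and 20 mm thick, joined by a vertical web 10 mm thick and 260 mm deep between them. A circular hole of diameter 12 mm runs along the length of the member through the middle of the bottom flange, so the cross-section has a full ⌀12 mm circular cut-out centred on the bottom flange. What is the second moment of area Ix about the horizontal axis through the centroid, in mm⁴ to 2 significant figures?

Ix ≈ 2.1 × 10⁸ mm⁴

Break the section into simple shapes (no overlaps), measuring from the bottom-left corner of the bounding box.
Bottom flange: 250 × 20, A = 5 000 mm², y = 10 mm, Ī = 166 667 mm⁴.
Web: 10 × 260, A = 2 600 mm², y = 150 mm, Ī = 14 646 667 mm⁴.
Top flange: 250 × 20, A = 5 000 mm², y = 290 mm, Ī = 166 667 mm⁴.
Hole (subtracted): ⌀12, A = 113.1 mm², y = 10 mm, Ī = 1 018 mm⁴.
Centroid: ȳ = ΣA·y / ΣA = 151.3 mm.
Transfer each piece to the horizontal axis through the centroid using Ī + A·d² with d = y − 151.3:
  bottom flange: d = -141.3 mm → contributes +99 949 932 mm⁴
  web: d = -1.268 mm → contributes +14 650 847 mm⁴
  top flange: d = 138.7 mm → contributes +96 399 480 mm⁴
  hole: d = -141.3 mm → contributes −2 258 062 mm⁴
Total I = 208 742 197 mm⁴.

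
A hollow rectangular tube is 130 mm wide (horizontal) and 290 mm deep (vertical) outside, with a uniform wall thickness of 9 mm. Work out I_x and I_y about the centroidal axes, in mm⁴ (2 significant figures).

Split into non-overlapping primitives; take the origin at the lower-left of the bounding box.
Outer rectangle: 130 × 290, A = 37 700 mm², y = 145 mm, Ī = 264 214 167 mm⁴.
Inner void (subtracted): 112 × 272, A = 30 464 mm², y = 145 mm, Ī = 187 820 715 mm⁴.
By symmetry the centroid is at mid-height, ȳ = 145 mm.
All pieces are centred on the centroidal x-axis, so I = ΣĪ (holes subtracted) = 76 393 452 mm⁴.
Repeating about the centroidal y-axis gives I_y = 21 249 132 mm⁴.

I_x ≈ 7.6 × 10⁷ mm⁴, I_y ≈ 2.1 × 10⁷ mm⁴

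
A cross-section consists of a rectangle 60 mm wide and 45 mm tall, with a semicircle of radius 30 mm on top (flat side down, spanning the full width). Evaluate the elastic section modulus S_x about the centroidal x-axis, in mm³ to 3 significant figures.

S_x ≈ 4.20 × 10⁴ mm³

Split into non-overlapping primitives; take the origin at the lower-left of the bounding box.
Rectangular body: 60 × 45, A = 2 700 mm², y = 22.5 mm, Ī = 455 625 mm⁴.
Semicircular cap: semicircle r = 30, A = 1413.7 mm², y = 57.732 mm, Ī = 88 903 mm⁴.
Centroid: ȳ = ΣA·y / ΣA = 34.608 mm.
Transfer each piece to the centroidal x-axis using Ī + A·d² with d = y − 34.608:
  rectangular body: d = -12.108 mm → contributes +851 451 mm⁴
  semicircular cap: d = 23.124 mm → contributes +844 875 mm⁴
Total I = 1 696 326 mm⁴.
Extreme fibre distance c = 40.392 mm; S = I/c = 41 997 mm³.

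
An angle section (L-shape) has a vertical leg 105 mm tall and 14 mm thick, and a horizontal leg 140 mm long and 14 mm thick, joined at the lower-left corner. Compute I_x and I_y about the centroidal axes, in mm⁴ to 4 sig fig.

Decompose the section into non-overlapping parts with the origin at the bottom-left of its bounding rectangle.
Vertical leg: 14 × 105, A = 1 470 mm², y = 52.5 mm, Ī = 1 350 563 mm⁴.
Horizontal leg (remainder): 126 × 14, A = 1 764 mm², y = 7 mm, Ī = 28 812 mm⁴.
Centroid: ȳ = ΣA·y / ΣA = 27.6818 mm.
Transfer each piece to the centroidal x-axis using Ī + A·d² with d = y − 27.6818:
  vertical leg: d = 24.8182 mm → contributes +2 255 997 mm⁴
  horizontal leg (remainder): d = -20.6818 mm → contributes +783 341 mm⁴
Total I = 3 039 339 mm⁴.
For the y-axis: x̄ = 45.1818 mm.
Repeating about the centroidal y-axis gives I_y = 6 286 691 mm⁴.

I_x ≈ 3.039 × 10⁶ mm⁴, I_y ≈ 6.287 × 10⁶ mm⁴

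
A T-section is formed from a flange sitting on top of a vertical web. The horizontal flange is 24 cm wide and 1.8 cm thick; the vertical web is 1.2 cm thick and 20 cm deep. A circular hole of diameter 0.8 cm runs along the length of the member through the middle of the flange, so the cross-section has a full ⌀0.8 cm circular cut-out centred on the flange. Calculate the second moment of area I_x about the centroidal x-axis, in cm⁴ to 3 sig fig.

Split into non-overlapping primitives; take the origin at the lower-left of the bounding box.
Flange: 24 × 1.8, A = 43.2 cm², y = 20.9 cm, Ī = 11.664 cm⁴.
Web: 1.2 × 20, A = 24 cm², y = 10 cm, Ī = 800 cm⁴.
Hole (subtracted): ⌀0.8, A = 0.50265 cm², y = 20.9 cm, Ī = 0.020106 cm⁴.
Centroid: ȳ = ΣA·y / ΣA = 16.978 cm.
Transfer each piece to the centroidal x-axis using Ī + A·d² with d = y − 16.978:
  flange: d = 3.9222 cm → contributes +676.24 cm⁴
  web: d = -6.9778 cm → contributes +1968.6 cm⁴
  hole: d = 3.9222 cm → contributes −7.7528 cm⁴
Total I = 2 637 cm⁴.

I_x ≈ 2640 cm⁴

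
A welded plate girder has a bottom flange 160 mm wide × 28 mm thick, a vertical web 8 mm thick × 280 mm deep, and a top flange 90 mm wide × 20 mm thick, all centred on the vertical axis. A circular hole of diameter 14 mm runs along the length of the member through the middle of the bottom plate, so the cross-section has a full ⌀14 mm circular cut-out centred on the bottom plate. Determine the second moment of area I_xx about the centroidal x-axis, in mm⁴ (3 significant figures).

I_xx ≈ 1.39 × 10⁸ mm⁴

Decompose the section into non-overlapping parts with the origin at the bottom-left of its bounding rectangle.
Bottom plate: 160 × 28, A = 4 480 mm², y = 14 mm, Ī = 292 693 mm⁴.
Web plate: 8 × 280, A = 2 240 mm², y = 168 mm, Ī = 14 634 667 mm⁴.
Top plate: 90 × 20, A = 1 800 mm², y = 318 mm, Ī = 60 000 mm⁴.
Hole (subtracted): ⌀14, A = 153.94 mm², y = 14 mm, Ī = 1885.7 mm⁴.
Centroid: ȳ = ΣA·y / ΣA = 120.64 mm.
Transfer each piece to the centroidal x-axis using Ī + A·d² with d = y − 120.64:
  bottom plate: d = -106.64 mm → contributes +51 240 015 mm⁴
  web plate: d = 47.36 mm → contributes +19 658 839 mm⁴
  top plate: d = 197.36 mm → contributes +70 171 478 mm⁴
  hole: d = -106.64 mm → contributes −1 752 495 mm⁴
Total I = 139 317 836 mm⁴.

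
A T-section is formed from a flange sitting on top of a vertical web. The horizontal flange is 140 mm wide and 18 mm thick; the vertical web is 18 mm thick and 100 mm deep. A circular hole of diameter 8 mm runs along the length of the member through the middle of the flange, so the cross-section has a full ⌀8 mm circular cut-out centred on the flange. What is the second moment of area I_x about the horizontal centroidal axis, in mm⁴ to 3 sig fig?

Decompose the section into non-overlapping parts with the origin at the bottom-left of its bounding rectangle.
Flange: 140 × 18, A = 2 520 mm², y = 109 mm, Ī = 68 040 mm⁴.
Web: 18 × 100, A = 1 800 mm², y = 50 mm, Ī = 1 500 000 mm⁴.
Hole (subtracted): ⌀8, A = 50.265 mm², y = 109 mm, Ī = 201.06 mm⁴.
Centroid: ȳ = ΣA·y / ΣA = 84.127 mm.
Transfer each piece to the horizontal centroidal axis using Ī + A·d² with d = y − 84.127:
  flange: d = 24.873 mm → contributes +1 627 046 mm⁴
  web: d = -34.127 mm → contributes +3 596 406 mm⁴
  hole: d = 24.873 mm → contributes −31 298 mm⁴
Total I = 5 192 154 mm⁴.

I_x ≈ 5.19 × 10⁶ mm⁴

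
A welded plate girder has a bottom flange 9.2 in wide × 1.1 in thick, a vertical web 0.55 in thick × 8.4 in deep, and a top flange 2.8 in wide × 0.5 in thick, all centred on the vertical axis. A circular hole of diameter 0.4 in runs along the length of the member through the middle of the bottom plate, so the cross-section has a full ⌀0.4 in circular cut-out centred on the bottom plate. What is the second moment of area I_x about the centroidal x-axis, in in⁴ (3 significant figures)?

Decompose the section into non-overlapping parts with the origin at the bottom-left of its bounding rectangle.
Bottom plate: 9.2 × 1.1, A = 10.12 in², y = 0.55 in, Ī = 1.0204 in⁴.
Web plate: 0.55 × 8.4, A = 4.62 in², y = 5.3 in, Ī = 27.166 in⁴.
Top plate: 2.8 × 0.5, A = 1.4 in², y = 9.75 in, Ī = 0.029167 in⁴.
Hole (subtracted): ⌀0.4, A = 0.12566 in², y = 0.55 in, Ī = 0.0012566 in⁴.
Centroid: ȳ = ΣA·y / ΣA = 2.7246 in.
Transfer each piece to the centroidal x-axis using Ī + A·d² with d = y − 2.7246:
  bottom plate: d = -2.1746 in → contributes +48.877 in⁴
  web plate: d = 2.5754 in → contributes +57.808 in⁴
  top plate: d = 7.0254 in → contributes +69.128 in⁴
  hole: d = -2.1746 in → contributes −0.59551 in⁴
Total I = 175.22 in⁴.

I_x ≈ 175 in⁴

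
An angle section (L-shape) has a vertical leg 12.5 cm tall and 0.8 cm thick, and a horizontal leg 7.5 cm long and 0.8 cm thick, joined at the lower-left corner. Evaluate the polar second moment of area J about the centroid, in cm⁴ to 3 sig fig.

Treat the section as a set of non-overlapping primitives; coordinates are from the bounding-box lower-left.
Vertical leg: 0.8 × 12.5, A = 10 cm², y = 6.25 cm, Ī = 130.21 cm⁴.
Horizontal leg (remainder): 6.7 × 0.8, A = 5.36 cm², y = 0.4 cm, Ī = 0.28587 cm⁴.
Centroid: ȳ = ΣA·y / ΣA = 4.2086 cm.
Transfer each piece to the centroidal x-axis using Ī + A·d² with d = y − 4.2086:
  vertical leg: d = 2.0414 cm → contributes +171.88 cm⁴
  horizontal leg (remainder): d = -3.8086 cm → contributes +78.035 cm⁴
Total I = 249.92 cm⁴.
For the y-axis: x̄ = 1.7086 cm.
Repeating about the centroidal y-axis gives I_y = 69.656 cm⁴.
Polar second moment: J = I_x + I_y = 319.57 cm⁴.

J ≈ 320 cm⁴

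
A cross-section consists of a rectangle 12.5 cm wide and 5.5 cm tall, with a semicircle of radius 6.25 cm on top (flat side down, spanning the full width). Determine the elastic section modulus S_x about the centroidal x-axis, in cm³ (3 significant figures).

S_x ≈ 199 cm³

Break the section into simple shapes (no overlaps), measuring from the bottom-left corner of the bounding box.
Rectangular body: 12.5 × 5.5, A = 68.75 cm², y = 2.75 cm, Ī = 173.31 cm⁴.
Semicircular cap: semicircle r = 6.25, A = 61.359 cm², y = 8.1526 cm, Ī = 167.48 cm⁴.
Centroid: ȳ = ΣA·y / ΣA = 5.2978 cm.
Transfer each piece to the centroidal x-axis using Ī + A·d² with d = y − 5.2978:
  rectangular body: d = -2.5478 cm → contributes +619.6 cm⁴
  semicircular cap: d = 2.8547 cm → contributes +667.52 cm⁴
Total I = 1287.1 cm⁴.
Extreme fibre distance c = 6.4522 cm; S = I/c = 199.49 cm³.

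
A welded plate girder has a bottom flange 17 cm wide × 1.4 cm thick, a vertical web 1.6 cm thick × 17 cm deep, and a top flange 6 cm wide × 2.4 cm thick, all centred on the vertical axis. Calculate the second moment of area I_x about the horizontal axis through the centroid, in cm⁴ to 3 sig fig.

I_x ≈ 3940 cm⁴

Break the section into simple shapes (no overlaps), measuring from the bottom-left corner of the bounding box.
Bottom plate: 17 × 1.4, A = 23.8 cm², y = 0.7 cm, Ī = 3.8873 cm⁴.
Web plate: 1.6 × 17, A = 27.2 cm², y = 9.9 cm, Ī = 655.07 cm⁴.
Top plate: 6 × 2.4, A = 14.4 cm², y = 19.6 cm, Ī = 6.912 cm⁴.
Centroid: ȳ = ΣA·y / ΣA = 8.6878 cm.
Transfer each piece to the horizontal axis through the centroid using Ī + A·d² with d = y − 8.6878:
  bottom plate: d = -7.9878 cm → contributes +1522.4 cm⁴
  web plate: d = 1.2122 cm → contributes +695.04 cm⁴
  top plate: d = 10.912 cm → contributes +1721.6 cm⁴
Total I = 3939.1 cm⁴.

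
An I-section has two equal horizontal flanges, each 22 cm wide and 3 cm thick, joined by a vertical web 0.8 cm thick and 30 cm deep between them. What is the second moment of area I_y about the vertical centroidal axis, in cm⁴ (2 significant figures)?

I_y ≈ 5300 cm⁴

Treat the section as a set of non-overlapping primitives; coordinates are from the bounding-box lower-left.
Bottom flange: 22 × 3, A = 66 cm², x = 11 cm, Ī = 2 662 cm⁴.
Web: 0.8 × 30, A = 24 cm², x = 11 cm, Ī = 1.28 cm⁴.
Top flange: 22 × 3, A = 66 cm², x = 11 cm, Ī = 2 662 cm⁴.
By symmetry the centroid is at mid-width, x̄ = 11 cm.
All pieces are centred on the vertical centroidal axis, so I = ΣĪ = 5 325 cm⁴.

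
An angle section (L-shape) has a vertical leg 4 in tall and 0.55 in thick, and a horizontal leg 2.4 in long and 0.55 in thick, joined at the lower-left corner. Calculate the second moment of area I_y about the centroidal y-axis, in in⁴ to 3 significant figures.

Treat the section as a set of non-overlapping primitives; coordinates are from the bounding-box lower-left.
Vertical leg: 0.55 × 4, A = 2.2 in², x = 0.275 in, Ī = 0.055458 in⁴.
Horizontal leg (remainder): 1.85 × 0.55, A = 1.0175 in², x = 1.475 in, Ī = 0.2902 in⁴.
Centroid: x̄ = ΣA·x / ΣA = 0.65449 in.
Transfer each piece to the centroidal y-axis using Ī + A·d² with d = x − 0.65449:
  vertical leg: d = -0.37949 in → contributes +0.37228 in⁴
  horizontal leg (remainder): d = 0.82051 in → contributes +0.97522 in⁴
Total I = 1.3475 in⁴.

I_y ≈ 1.35 in⁴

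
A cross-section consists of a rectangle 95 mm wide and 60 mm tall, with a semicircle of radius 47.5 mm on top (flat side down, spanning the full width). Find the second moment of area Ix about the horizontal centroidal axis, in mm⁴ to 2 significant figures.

Ix ≈ 7.8 × 10⁶ mm⁴

Break the section into simple shapes (no overlaps), measuring from the bottom-left corner of the bounding box.
Rectangular body: 95 × 60, A = 5 700 mm², y = 30 mm, Ī = 1 710 000 mm⁴.
Semicircular cap: semicircle r = 47.5, A = 3 544 mm², y = 80.16 mm, Ī = 558 736 mm⁴.
Centroid: ȳ = ΣA·y / ΣA = 49.23 mm.
Transfer each piece to the horizontal centroidal axis using Ī + A·d² with d = y − 49.23:
  rectangular body: d = -19.23 mm → contributes +3 817 985 mm⁴
  semicircular cap: d = 30.93 mm → contributes +3 949 013 mm⁴
Total I = 7 766 998 mm⁴.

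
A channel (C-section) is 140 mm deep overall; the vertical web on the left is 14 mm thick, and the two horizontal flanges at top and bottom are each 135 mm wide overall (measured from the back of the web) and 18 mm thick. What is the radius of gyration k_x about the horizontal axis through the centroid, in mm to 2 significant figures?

Split into non-overlapping primitives; take the origin at the lower-left of the bounding box.
Web: 14 × 140, A = 1 960 mm², y = 70 mm, Ī = 3 201 333 mm⁴.
Top flange (beyond web): 121 × 18, A = 2 178 mm², y = 131 mm, Ī = 58 806 mm⁴.
Bottom flange (beyond web): 121 × 18, A = 2 178 mm², y = 9 mm, Ī = 58 806 mm⁴.
By symmetry the centroid is at mid-height, ȳ = 70 mm.
Transfer each piece to the horizontal axis through the centroid using Ī + A·d² with d = y − 70:
  web: d = 0 mm → contributes +3 201 333 mm⁴
  top flange (beyond web): d = 61 mm → contributes +8 163 144 mm⁴
  bottom flange (beyond web): d = -61 mm → contributes +8 163 144 mm⁴
Total I = 19 527 621 mm⁴.
Radius of gyration: k = √(I/A) = √(19 527 621 / 6 316) = 55.6 mm.

k_x ≈ 56 mm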